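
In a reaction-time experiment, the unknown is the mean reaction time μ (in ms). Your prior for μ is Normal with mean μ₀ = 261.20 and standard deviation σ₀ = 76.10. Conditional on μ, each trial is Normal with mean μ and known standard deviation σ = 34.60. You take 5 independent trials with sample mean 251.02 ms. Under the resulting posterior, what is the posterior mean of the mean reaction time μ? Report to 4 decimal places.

251.4242

For Normal data with known variance σ², a Normal(μ₀, σ₀²) prior on μ is conjugate. Posterior precision = 1/σ₀² + n/σ²; posterior mean is the precision-weighted average of μ₀ and x̄.
n·x̄ = 5·251.02 = 1255.1.
σ₀² = 76.10² = 5791.21, σ² = 34.60² = 1197.16; σ² + n·σ₀² = 1197.16 + 5·5791.21 = 30153.21.
Posterior mean = (μ₀/σ₀² + n·x̄/σ²)/(1/σ₀² + n/σ²) = (σ²·μ₀ + σ₀²·n·x̄)/(σ² + n·σ₀²) = (1197.16·261.20 + 5791.21·1255.1)/30153.21 = 7581245.863/30153.21 = 251.4242.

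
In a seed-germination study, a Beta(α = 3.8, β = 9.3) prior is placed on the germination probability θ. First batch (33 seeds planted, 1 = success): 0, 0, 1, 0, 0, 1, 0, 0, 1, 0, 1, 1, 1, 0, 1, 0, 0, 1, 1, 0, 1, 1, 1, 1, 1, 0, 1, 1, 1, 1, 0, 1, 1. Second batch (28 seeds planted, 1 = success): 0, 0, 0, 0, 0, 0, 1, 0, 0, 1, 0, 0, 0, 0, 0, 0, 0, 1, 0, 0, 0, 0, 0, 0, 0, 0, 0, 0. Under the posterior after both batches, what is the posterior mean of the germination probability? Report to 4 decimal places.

The Beta prior is conjugate to a Binomial/Bernoulli likelihood; the update adds successes to α and failures to β.
After batch 1: Beta(3.8+20, 9.3+13) = Beta(23.8, 22.3).
After batch 2: Beta(23.8+3, 22.3+25) = Beta(26.8, 47.3).
Posterior mean = α/(α+β) = 26.8/74.1 = 0.3617.

0.3617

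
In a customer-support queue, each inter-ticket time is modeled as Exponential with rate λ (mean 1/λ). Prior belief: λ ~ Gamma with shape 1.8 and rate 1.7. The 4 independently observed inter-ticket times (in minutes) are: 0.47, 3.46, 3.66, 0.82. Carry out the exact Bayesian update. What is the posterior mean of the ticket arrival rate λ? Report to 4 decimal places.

With a Gamma(shape α, rate β) prior on the exponential rate λ, the posterior after n observations with total T = Σxᵢ is Gamma(α+n, β+T).
Sum of observations T = 8.41 minutes; n = 4.
Posterior: Gamma(1.8+4, 1.7+8.41) = Gamma(5.8, 10.11).
Posterior mean of λ = α/β = 5.8/10.11 = 0.5737.

0.5737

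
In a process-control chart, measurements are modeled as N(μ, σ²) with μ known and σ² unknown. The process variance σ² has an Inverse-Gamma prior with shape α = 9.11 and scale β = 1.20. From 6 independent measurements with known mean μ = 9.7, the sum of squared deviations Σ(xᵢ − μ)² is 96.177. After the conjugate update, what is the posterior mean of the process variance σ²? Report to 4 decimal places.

With known mean μ and an Inverse-Gamma(α, β) prior on σ², the Normal likelihood is conjugate: posterior is Inv-Gamma(α + n/2, β + Σ(xᵢ−μ)²/2).
Posterior: Inv-Gamma(9.11 + 6/2, 1.20 + 96.177/2) = Inv-Gamma(12.11, 49.2885).
E[σ²|data] = β/(α−1) = 49.2885/11.11 = 4.4364.

4.4364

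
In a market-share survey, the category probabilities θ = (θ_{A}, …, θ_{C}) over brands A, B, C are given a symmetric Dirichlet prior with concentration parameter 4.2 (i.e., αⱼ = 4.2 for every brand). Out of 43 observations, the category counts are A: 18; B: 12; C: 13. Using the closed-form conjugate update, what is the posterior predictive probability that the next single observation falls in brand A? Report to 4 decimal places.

0.3993

The Dirichlet prior is conjugate to the Multinomial likelihood: each posterior αⱼ = prior αⱼ + observed count nⱼ.
Posterior concentration: (22.2, 16.2, 17.2), total = 55.6.
P(next = A | data) = α_{A}/Σα = 0.3993.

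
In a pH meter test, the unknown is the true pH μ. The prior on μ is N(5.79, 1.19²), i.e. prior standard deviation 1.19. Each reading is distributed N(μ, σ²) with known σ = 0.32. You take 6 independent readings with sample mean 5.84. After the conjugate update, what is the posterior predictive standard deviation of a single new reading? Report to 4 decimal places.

0.3453

For Normal data with known variance σ², a Normal(μ₀, σ₀²) prior on μ is conjugate. Posterior precision = 1/σ₀² + n/σ²; posterior mean is the precision-weighted average of μ₀ and x̄.
σ₀² = 1.19² = 1.4161, σ² = 0.32² = 0.1024; σ² + n·σ₀² = 0.1024 + 6·1.4161 = 8.599.
Posterior precision = 1/σ₀² + n/σ² = 1/1.4161 + 6/0.1024 = (σ² + n·σ₀²)/(σ₀²σ²) = 8.599/(1.4161·0.1024); posterior variance σₙ² = σ₀²σ²/(σ² + n·σ₀²) = 1.4161·0.1024/8.599 = 0.016863.
Predictive variance for one new observation = σₙ² + σ² = 1.4161·0.1024/8.599 + 0.1024 = σ²·(σ₀² + 8.599)/8.599 = 0.1024·10.0151/8.599 = 0.119263; SD = √(0.1024·10.0151/8.599) = 0.3453.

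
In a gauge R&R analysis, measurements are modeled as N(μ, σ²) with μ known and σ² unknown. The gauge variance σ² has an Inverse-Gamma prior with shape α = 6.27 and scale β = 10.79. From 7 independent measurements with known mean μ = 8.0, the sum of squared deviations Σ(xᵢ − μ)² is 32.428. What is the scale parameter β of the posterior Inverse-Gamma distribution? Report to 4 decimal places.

With known mean μ and an Inverse-Gamma(α, β) prior on σ², the Normal likelihood is conjugate: posterior is Inv-Gamma(α + n/2, β + Σ(xᵢ−μ)²/2).
Posterior: Inv-Gamma(6.27 + 7/2, 10.79 + 32.428/2) = Inv-Gamma(9.77, 27.0040).
Posterior β = 27.0040.

27.0040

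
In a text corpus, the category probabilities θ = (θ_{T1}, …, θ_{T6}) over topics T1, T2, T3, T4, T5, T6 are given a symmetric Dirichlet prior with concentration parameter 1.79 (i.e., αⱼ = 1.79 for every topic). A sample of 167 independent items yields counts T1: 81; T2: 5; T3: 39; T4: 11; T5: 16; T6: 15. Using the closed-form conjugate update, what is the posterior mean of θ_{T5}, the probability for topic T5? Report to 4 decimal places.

0.1001

The Dirichlet prior is conjugate to the Multinomial likelihood: each posterior αⱼ = prior αⱼ + observed count nⱼ.
Posterior concentration: (82.79, 6.79, 40.79, 12.79, 17.79, 16.79), total = 177.74.
E[θ_{T5}|data] = α_{T5}/Σα = 17.79/177.74 = 0.1001.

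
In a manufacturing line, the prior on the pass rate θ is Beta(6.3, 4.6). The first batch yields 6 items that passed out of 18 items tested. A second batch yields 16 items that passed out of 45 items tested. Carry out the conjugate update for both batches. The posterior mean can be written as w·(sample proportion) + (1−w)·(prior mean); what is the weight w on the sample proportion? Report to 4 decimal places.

The Beta prior is conjugate to a Binomial/Bernoulli likelihood; the update adds successes to α and failures to β.
Total number of items tested: n = 18 + 45 = 63.
Posterior mean = (α₀+k)/(α₀+β₀+n) = [n/(α₀+β₀+n)]·(k/n) + [(α₀+β₀)/(α₀+β₀+n)]·α₀/(α₀+β₀), so only n and the prior enter the weight.
The weight on the data is w = n/(α₀+β₀+n) = 63/(6.3+4.6+63) = 63/73.9 = 0.8525.

0.8525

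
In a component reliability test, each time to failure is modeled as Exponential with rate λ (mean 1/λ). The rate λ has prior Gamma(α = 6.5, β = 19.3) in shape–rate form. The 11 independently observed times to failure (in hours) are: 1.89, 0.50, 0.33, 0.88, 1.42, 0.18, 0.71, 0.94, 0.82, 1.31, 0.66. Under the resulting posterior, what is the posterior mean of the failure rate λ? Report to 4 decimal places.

With a Gamma(shape α, rate β) prior on the exponential rate λ, the posterior after n observations with total T = Σxᵢ is Gamma(α+n, β+T).
Sum of observations T = 9.64 hours; n = 11.
Posterior: Gamma(6.5+11, 19.3+9.64) = Gamma(17.5, 28.94).
Posterior mean of λ = α/β = 17.5/28.94 = 0.6047.

0.6047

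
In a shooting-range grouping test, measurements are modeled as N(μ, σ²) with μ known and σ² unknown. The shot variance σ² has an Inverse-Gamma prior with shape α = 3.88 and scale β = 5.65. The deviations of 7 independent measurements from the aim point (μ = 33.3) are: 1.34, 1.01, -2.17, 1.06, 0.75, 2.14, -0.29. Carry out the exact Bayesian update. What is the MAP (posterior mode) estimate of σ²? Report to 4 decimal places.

With known mean μ and an Inverse-Gamma(α, β) prior on σ², the Normal likelihood is conjugate: posterior is Inv-Gamma(α + n/2, β + Σ(xᵢ−μ)²/2).
Σ(xᵢ−μ)² = (1.34)² + (1.01)² + (-2.17)² + (1.06)² + (0.75)² + (2.14)² + (-0.29)² = 13.8744.
Posterior: Inv-Gamma(3.88 + 7/2, 5.65 + 13.8744/2) = Inv-Gamma(7.38, 12.58720).
Mode = β/(α+1) = 12.58720/8.38 = 1.5021.

1.5021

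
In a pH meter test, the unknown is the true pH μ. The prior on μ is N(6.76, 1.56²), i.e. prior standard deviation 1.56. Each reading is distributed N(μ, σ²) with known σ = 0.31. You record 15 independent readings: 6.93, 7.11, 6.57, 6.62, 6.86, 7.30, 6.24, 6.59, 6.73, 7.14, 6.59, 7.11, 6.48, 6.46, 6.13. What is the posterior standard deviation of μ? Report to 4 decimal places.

0.0799

For Normal data with known variance σ², a Normal(μ₀, σ₀²) prior on μ is conjugate. Posterior precision = 1/σ₀² + n/σ²; posterior mean is the precision-weighted average of μ₀ and x̄.
σ₀² = 1.56² = 2.4336, σ² = 0.31² = 0.0961; σ² + n·σ₀² = 0.0961 + 15·2.4336 = 36.6001.
Posterior precision = 1/σ₀² + n/σ² = 1/2.4336 + 15/0.0961 = (σ² + n·σ₀²)/(σ₀²σ²) = 36.6001/(2.4336·0.0961); posterior variance σₙ² = σ₀²σ²/(σ² + n·σ₀²) = 2.4336·0.0961/36.6001 = 0.006390.
Posterior SD = √σₙ² = √(2.4336·0.0961/36.6001) = 0.0799.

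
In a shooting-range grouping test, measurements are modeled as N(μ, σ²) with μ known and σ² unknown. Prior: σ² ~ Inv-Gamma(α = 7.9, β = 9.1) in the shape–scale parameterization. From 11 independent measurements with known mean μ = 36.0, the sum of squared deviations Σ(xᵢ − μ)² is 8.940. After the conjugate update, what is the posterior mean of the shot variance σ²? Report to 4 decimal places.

With known mean μ and an Inverse-Gamma(α, β) prior on σ², the Normal likelihood is conjugate: posterior is Inv-Gamma(α + n/2, β + Σ(xᵢ−μ)²/2).
Posterior: Inv-Gamma(7.9 + 11/2, 9.1 + 8.940/2) = Inv-Gamma(13.40, 13.5700).
E[σ²|data] = β/(α−1) = 13.5700/12.40 = 1.0944.

1.0944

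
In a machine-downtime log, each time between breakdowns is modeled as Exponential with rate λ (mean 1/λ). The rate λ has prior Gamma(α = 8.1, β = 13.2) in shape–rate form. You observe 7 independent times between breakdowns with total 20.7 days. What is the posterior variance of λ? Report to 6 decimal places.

With a Gamma(shape α, rate β) prior on the exponential rate λ, the posterior after n observations with total T = Σxᵢ is Gamma(α+n, β+T).
Posterior: Gamma(8.1+7, 13.2+20.7) = Gamma(15.1, 33.9).
Var = α/β² = 0.013139.

0.013139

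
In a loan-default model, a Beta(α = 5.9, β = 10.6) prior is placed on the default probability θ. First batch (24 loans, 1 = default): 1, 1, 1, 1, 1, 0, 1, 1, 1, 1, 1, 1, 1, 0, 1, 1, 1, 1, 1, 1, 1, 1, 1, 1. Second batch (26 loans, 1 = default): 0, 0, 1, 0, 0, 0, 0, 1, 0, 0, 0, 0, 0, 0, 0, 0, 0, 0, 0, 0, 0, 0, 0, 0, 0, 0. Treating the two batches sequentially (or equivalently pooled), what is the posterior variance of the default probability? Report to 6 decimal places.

0.003666

The Beta prior is conjugate to a Binomial/Bernoulli likelihood; the update adds successes to α and failures to β.
After batch 1: Beta(5.9+22, 10.6+2) = Beta(27.9, 12.6).
After batch 2: Beta(27.9+2, 12.6+24) = Beta(29.9, 36.6).
Var = αβ/((α+β)²(α+β+1)) = 29.9·36.6/(66.5²·67.5) = 0.003666.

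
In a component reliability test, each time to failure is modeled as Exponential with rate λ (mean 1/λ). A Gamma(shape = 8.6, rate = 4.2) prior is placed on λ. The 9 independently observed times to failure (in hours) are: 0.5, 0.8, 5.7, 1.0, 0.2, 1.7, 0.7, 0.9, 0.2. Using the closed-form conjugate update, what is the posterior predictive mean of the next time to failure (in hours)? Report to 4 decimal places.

0.9578

With a Gamma(shape α, rate β) prior on the exponential rate λ, the posterior after n observations with total T = Σxᵢ is Gamma(α+n, β+T).
Sum of observations T = 11.7 hours; n = 9.
Posterior: Gamma(8.6+9, 4.2+11.7) = Gamma(17.6, 15.9).
The predictive distribution for the next observation is Lomax; its mean is β/(α−1) = 15.9/16.6 = 0.9578.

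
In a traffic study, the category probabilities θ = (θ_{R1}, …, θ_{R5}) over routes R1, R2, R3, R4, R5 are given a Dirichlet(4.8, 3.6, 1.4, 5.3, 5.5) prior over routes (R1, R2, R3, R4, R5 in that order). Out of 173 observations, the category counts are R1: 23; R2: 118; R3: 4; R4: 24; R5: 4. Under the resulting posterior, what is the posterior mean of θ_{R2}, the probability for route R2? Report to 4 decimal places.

0.6281

The Dirichlet prior is conjugate to the Multinomial likelihood: each posterior αⱼ = prior αⱼ + observed count nⱼ.
Posterior concentration: (27.8, 121.6, 5.4, 29.3, 9.5), total = 193.6.
E[θ_{R2}|data] = α_{R2}/Σα = 121.6/193.6 = 0.6281.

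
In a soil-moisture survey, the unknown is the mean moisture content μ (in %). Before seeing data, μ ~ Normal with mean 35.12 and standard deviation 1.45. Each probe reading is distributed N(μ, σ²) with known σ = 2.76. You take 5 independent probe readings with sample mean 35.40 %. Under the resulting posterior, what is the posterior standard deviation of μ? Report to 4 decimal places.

0.9399

For Normal data with known variance σ², a Normal(μ₀, σ₀²) prior on μ is conjugate. Posterior precision = 1/σ₀² + n/σ²; posterior mean is the precision-weighted average of μ₀ and x̄.
σ₀² = 1.45² = 2.1025, σ² = 2.76² = 7.6176; σ² + n·σ₀² = 7.6176 + 5·2.1025 = 18.1301.
Posterior precision = 1/σ₀² + n/σ² = 1/2.1025 + 5/7.6176 = (σ² + n·σ₀²)/(σ₀²σ²) = 18.1301/(2.1025·7.6176); posterior variance σₙ² = σ₀²σ²/(σ² + n·σ₀²) = 2.1025·7.6176/18.1301 = 0.883393.
Posterior SD = √σₙ² = √(2.1025·7.6176/18.1301) = 0.9399.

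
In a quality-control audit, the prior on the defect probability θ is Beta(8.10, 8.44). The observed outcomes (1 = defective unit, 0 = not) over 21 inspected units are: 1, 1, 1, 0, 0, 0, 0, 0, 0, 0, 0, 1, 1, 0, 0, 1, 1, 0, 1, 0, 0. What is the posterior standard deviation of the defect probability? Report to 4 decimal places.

The Beta prior is conjugate to a Binomial/Bernoulli likelihood; the update adds successes to α and failures to β.
Posterior: Beta(α+k, β+n−k) = Beta(8.10+8, 8.44+13) = Beta(16.10, 21.44).
Var = αβ/((α+β)²(α+β+1)) = 16.10·21.44/(37.54²·38.54) = 0.00635551; SD = √0.00635551 = 0.0797.

0.0797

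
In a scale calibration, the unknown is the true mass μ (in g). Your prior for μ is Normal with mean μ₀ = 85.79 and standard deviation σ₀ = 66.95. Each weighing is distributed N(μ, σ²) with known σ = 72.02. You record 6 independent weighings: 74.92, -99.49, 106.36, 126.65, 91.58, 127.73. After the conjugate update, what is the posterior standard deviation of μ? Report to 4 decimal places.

26.9204

For Normal data with known variance σ², a Normal(μ₀, σ₀²) prior on μ is conjugate. Posterior precision = 1/σ₀² + n/σ²; posterior mean is the precision-weighted average of μ₀ and x̄.
σ₀² = 66.95² = 4482.3025, σ² = 72.02² = 5186.8804; σ² + n·σ₀² = 5186.8804 + 6·4482.3025 = 32080.6954.
Posterior precision = 1/σ₀² + n/σ² = 1/4482.3025 + 6/5186.8804 = (σ² + n·σ₀²)/(σ₀²σ²) = 32080.6954/(4482.3025·5186.8804); posterior variance σₙ² = σ₀²σ²/(σ² + n·σ₀²) = 4482.3025·5186.8804/32080.6954 = 724.708947.
Posterior SD = √σₙ² = √(4482.3025·5186.8804/32080.6954) = 26.9204.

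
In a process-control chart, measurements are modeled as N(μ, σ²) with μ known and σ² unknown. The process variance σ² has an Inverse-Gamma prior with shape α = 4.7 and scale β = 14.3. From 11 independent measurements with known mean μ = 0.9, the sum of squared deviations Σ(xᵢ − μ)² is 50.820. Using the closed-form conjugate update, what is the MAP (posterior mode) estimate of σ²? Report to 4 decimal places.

3.5455

With known mean μ and an Inverse-Gamma(α, β) prior on σ², the Normal likelihood is conjugate: posterior is Inv-Gamma(α + n/2, β + Σ(xᵢ−μ)²/2).
Posterior: Inv-Gamma(4.7 + 11/2, 14.3 + 50.820/2) = Inv-Gamma(10.20, 39.7100).
Mode = β/(α+1) = 39.7100/11.20 = 3.5455.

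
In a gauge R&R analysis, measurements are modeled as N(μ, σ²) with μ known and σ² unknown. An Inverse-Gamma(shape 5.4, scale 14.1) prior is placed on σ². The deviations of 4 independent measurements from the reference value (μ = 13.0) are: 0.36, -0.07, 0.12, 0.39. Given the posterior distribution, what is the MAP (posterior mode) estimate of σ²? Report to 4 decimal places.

1.6965

With known mean μ and an Inverse-Gamma(α, β) prior on σ², the Normal likelihood is conjugate: posterior is Inv-Gamma(α + n/2, β + Σ(xᵢ−μ)²/2).
Σ(xᵢ−μ)² = (0.36)² + (-0.07)² + (0.12)² + (0.39)² = 0.3010.
Posterior: Inv-Gamma(5.4 + 4/2, 14.1 + 0.3010/2) = Inv-Gamma(7.40, 14.25050).
Mode = β/(α+1) = 14.25050/8.40 = 1.6965.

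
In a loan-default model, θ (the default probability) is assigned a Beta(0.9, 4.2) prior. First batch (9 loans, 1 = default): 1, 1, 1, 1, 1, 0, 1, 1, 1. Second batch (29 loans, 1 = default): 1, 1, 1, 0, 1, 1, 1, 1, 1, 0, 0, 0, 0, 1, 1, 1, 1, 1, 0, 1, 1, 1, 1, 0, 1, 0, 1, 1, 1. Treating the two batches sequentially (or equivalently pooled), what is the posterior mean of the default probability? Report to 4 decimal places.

0.6937

The Beta prior is conjugate to a Binomial/Bernoulli likelihood; the update adds successes to α and failures to β.
After batch 1: Beta(0.9+8, 4.2+1) = Beta(8.9, 5.2).
After batch 2: Beta(8.9+21, 5.2+8) = Beta(29.9, 13.2).
Posterior mean = α/(α+β) = 29.9/43.1 = 0.6937.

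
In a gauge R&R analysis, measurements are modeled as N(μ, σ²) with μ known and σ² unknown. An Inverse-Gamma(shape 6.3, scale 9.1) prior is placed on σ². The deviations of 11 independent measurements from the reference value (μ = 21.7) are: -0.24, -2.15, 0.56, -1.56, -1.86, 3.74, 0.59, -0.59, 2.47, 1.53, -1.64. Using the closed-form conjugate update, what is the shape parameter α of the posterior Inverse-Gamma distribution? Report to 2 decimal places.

11.80

With known mean μ and an Inverse-Gamma(α, β) prior on σ², the Normal likelihood is conjugate: posterior is Inv-Gamma(α + n/2, β + Σ(xᵢ−μ)²/2).
Σ(xᵢ−μ)² = (-0.24)² + (-2.15)² + (0.56)² + (-1.56)² + (-1.86)² + (3.74)² + (0.59)² + (-0.59)² + (2.47)² + (1.53)² + (-1.64)² = 36.7021.
Posterior: Inv-Gamma(6.3 + 11/2, 9.1 + 36.7021/2) = Inv-Gamma(11.80, 27.45105).
Posterior α = 11.80.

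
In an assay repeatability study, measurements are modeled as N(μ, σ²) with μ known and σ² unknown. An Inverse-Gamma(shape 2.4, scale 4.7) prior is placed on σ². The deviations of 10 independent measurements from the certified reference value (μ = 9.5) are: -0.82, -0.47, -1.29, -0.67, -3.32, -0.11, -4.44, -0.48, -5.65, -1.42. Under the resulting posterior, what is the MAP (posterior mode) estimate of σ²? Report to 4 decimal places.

4.6026

With known mean μ and an Inverse-Gamma(α, β) prior on σ², the Normal likelihood is conjugate: posterior is Inv-Gamma(α + n/2, β + Σ(xᵢ−μ)²/2).
Σ(xᵢ−μ)² = (-0.82)² + (-0.47)² + (-1.29)² + (-0.67)² + (-3.32)² + (-0.11)² + (-4.44)² + (-0.48)² + (-5.65)² + (-1.42)² = 67.9237.
Posterior: Inv-Gamma(2.4 + 10/2, 4.7 + 67.9237/2) = Inv-Gamma(7.40, 38.66185).
Mode = β/(α+1) = 38.66185/8.40 = 4.6026.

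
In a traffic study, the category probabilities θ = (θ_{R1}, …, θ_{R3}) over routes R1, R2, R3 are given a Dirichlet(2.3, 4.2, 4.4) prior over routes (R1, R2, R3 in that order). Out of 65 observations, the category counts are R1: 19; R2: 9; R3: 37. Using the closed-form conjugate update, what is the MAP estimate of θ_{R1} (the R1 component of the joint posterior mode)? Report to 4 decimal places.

The Dirichlet prior is conjugate to the Multinomial likelihood: each posterior αⱼ = prior αⱼ + observed count nⱼ.
Posterior concentration: (21.3, 13.2, 41.4), total = 75.9.
Joint mode component: (α_{R1}−1)/(Σα−K) = 20.3/72.9 = 0.2785.

0.2785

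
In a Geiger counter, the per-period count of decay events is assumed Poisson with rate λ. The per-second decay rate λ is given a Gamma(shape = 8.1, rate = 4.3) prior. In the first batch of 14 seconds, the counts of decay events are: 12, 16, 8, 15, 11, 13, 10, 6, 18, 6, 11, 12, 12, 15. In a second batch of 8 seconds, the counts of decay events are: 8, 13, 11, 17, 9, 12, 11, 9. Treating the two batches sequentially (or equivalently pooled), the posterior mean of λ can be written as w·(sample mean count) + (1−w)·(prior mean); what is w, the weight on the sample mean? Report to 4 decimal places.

With a Gamma(shape α, rate β) prior, the Poisson likelihood is conjugate: the posterior is Gamma(α + ΣXᵢ, β + n).
Total number of seconds: n = 14 + 8 = 22.
Posterior mean = (α₀+S)/(β₀+n) = [n/(β₀+n)]·(S/n) + [β₀/(β₀+n)]·(α₀/β₀), so only n and β₀ enter the weight.
Weight on data w = n/(β₀+n) = 22/(4.3+22) = 22/26.3 = 0.8365.

0.8365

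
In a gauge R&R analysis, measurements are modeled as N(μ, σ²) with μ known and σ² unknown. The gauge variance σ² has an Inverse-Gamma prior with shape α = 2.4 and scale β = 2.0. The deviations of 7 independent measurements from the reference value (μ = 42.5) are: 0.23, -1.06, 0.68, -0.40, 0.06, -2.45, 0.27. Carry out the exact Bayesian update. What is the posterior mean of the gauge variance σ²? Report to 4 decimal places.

With known mean μ and an Inverse-Gamma(α, β) prior on σ², the Normal likelihood is conjugate: posterior is Inv-Gamma(α + n/2, β + Σ(xᵢ−μ)²/2).
Σ(xᵢ−μ)² = (0.23)² + (-1.06)² + (0.68)² + (-0.40)² + (0.06)² + (-2.45)² + (0.27)² = 7.8779.
Posterior: Inv-Gamma(2.4 + 7/2, 2.0 + 7.8779/2) = Inv-Gamma(5.90, 5.93895).
E[σ²|data] = β/(α−1) = 5.93895/4.90 = 1.2120.

1.2120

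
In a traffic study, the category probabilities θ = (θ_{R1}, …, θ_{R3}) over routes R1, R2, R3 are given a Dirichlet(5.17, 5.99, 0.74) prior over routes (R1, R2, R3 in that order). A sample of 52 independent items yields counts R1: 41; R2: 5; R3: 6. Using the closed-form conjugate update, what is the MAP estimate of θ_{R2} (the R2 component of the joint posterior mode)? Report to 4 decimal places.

The Dirichlet prior is conjugate to the Multinomial likelihood: each posterior αⱼ = prior αⱼ + observed count nⱼ.
Posterior concentration: (46.17, 10.99, 6.74), total = 63.90.
Joint mode component: (α_{R2}−1)/(Σα−K) = 9.99/60.90 = 0.1640.

0.1640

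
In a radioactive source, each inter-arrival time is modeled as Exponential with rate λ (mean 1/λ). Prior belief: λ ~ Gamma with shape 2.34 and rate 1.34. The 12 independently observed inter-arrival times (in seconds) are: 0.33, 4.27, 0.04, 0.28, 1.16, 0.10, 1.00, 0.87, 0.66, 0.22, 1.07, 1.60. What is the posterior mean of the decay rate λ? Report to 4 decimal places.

1.1082

With a Gamma(shape α, rate β) prior on the exponential rate λ, the posterior after n observations with total T = Σxᵢ is Gamma(α+n, β+T).
Sum of observations T = 11.60 seconds; n = 12.
Posterior: Gamma(2.34+12, 1.34+11.60) = Gamma(14.34, 12.94).
Posterior mean of λ = α/β = 14.34/12.94 = 1.1082.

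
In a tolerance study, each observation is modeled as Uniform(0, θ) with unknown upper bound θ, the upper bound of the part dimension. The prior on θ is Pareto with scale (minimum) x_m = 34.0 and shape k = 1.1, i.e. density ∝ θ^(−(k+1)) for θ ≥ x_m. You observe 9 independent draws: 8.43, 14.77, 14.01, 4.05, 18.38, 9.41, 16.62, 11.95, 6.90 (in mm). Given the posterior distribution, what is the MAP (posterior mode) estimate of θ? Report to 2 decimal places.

A Pareto(scale x_m, shape k) prior on the upper bound θ of Uniform(0, θ) is conjugate: posterior is Pareto(max(x_m, max xᵢ), k + n).
Sample maximum = 18.38; prior scale x_m = 34.0 → posterior scale = max = 34.00.
Posterior shape = 1.1 + 9 = 10.1.
The Pareto density is decreasing on [x_m, ∞), so the mode is x_m = 34.00.

34.00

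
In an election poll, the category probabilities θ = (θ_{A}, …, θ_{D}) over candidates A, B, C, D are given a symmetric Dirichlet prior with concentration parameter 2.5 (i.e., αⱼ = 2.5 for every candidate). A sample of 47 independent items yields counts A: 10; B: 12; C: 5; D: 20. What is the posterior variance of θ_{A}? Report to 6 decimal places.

The Dirichlet prior is conjugate to the Multinomial likelihood: each posterior αⱼ = prior αⱼ + observed count nⱼ.
Posterior concentration: (12.5, 14.5, 7.5, 22.5), total = 57.0.
Var[θ_j] = α_j(Σα−α_j)/((Σα)²(Σα+1)) = 12.5·44.5/(57.0²·58.0) = 0.002952.

0.002952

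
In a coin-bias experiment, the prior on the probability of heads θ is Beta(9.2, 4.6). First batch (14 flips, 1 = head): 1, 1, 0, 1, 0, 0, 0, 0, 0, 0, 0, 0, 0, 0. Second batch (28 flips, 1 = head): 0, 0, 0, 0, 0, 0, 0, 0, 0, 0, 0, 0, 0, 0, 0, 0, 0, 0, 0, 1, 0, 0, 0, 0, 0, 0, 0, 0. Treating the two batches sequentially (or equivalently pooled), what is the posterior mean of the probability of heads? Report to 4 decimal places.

0.2366

The Beta prior is conjugate to a Binomial/Bernoulli likelihood; the update adds successes to α and failures to β.
After batch 1: Beta(9.2+3, 4.6+11) = Beta(12.2, 15.6).
After batch 2: Beta(12.2+1, 15.6+27) = Beta(13.2, 42.6).
Posterior mean = α/(α+β) = 13.2/55.8 = 0.2366.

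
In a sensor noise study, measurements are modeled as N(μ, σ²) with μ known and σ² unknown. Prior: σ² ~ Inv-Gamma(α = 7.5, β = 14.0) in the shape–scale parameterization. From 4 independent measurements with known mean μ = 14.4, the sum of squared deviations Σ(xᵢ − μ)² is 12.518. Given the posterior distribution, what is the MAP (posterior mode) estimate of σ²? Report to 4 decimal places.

With known mean μ and an Inverse-Gamma(α, β) prior on σ², the Normal likelihood is conjugate: posterior is Inv-Gamma(α + n/2, β + Σ(xᵢ−μ)²/2).
Posterior: Inv-Gamma(7.5 + 4/2, 14.0 + 12.518/2) = Inv-Gamma(9.50, 20.2590).
Mode = β/(α+1) = 20.2590/10.50 = 1.9294.

1.9294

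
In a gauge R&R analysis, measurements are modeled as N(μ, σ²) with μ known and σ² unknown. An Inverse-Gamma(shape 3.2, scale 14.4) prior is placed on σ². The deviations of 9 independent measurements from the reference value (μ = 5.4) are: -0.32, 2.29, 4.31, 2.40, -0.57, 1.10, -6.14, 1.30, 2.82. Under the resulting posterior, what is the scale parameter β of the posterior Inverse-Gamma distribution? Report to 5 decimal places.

53.67975

With known mean μ and an Inverse-Gamma(α, β) prior on σ², the Normal likelihood is conjugate: posterior is Inv-Gamma(α + n/2, β + Σ(xᵢ−μ)²/2).
Σ(xᵢ−μ)² = (-0.32)² + (2.29)² + (4.31)² + (2.40)² + (-0.57)² + (1.10)² + (-6.14)² + (1.30)² + (2.82)² = 78.5595.
Posterior: Inv-Gamma(3.2 + 9/2, 14.4 + 78.5595/2) = Inv-Gamma(7.70, 53.67975).
Posterior β = 53.67975.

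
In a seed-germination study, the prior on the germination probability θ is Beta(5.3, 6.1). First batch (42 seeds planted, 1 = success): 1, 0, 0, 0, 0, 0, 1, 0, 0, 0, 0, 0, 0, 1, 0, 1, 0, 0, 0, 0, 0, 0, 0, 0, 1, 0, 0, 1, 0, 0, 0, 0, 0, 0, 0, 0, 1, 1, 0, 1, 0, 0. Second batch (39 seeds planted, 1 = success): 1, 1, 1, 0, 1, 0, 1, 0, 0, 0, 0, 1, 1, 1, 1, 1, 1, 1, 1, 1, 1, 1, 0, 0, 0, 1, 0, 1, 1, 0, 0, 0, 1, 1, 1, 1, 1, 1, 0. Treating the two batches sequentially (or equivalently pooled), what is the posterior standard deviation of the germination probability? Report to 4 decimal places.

0.0512

The Beta prior is conjugate to a Binomial/Bernoulli likelihood; the update adds successes to α and failures to β.
After batch 1: Beta(5.3+9, 6.1+33) = Beta(14.3, 39.1).
After batch 2: Beta(14.3+25, 39.1+14) = Beta(39.3, 53.1).
Var = αβ/((α+β)²(α+β+1)) = 39.3·53.1/(92.4²·93.4) = 0.00261695; SD = √0.00261695 = 0.0512.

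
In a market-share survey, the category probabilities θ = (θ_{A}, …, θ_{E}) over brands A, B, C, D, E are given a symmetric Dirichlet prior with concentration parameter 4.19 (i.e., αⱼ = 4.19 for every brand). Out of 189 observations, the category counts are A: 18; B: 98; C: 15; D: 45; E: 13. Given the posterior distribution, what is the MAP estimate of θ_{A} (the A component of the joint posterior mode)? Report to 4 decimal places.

The Dirichlet prior is conjugate to the Multinomial likelihood: each posterior αⱼ = prior αⱼ + observed count nⱼ.
Posterior concentration: (22.19, 102.19, 19.19, 49.19, 17.19), total = 209.95.
Joint mode component: (α_{A}−1)/(Σα−K) = 21.19/204.95 = 0.1034.

0.1034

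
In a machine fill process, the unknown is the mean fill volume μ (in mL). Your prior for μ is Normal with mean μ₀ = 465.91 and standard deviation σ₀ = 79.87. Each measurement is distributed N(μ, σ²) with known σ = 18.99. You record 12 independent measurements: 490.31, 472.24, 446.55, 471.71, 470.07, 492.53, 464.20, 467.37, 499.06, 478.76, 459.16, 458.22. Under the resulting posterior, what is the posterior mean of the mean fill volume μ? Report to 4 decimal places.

For Normal data with known variance σ², a Normal(μ₀, σ₀²) prior on μ is conjugate. Posterior precision = 1/σ₀² + n/σ²; posterior mean is the precision-weighted average of μ₀ and x̄.
Σxᵢ = 490.31 + 472.24 + 446.55 + 471.71 + 470.07 + 492.53 + 464.20 + 467.37 + 499.06 + 478.76 + 459.16 + 458.22 = 5670.18, so n·x̄ = 5670.18.
σ₀² = 79.87² = 6379.2169, σ² = 18.99² = 360.6201; σ² + n·σ₀² = 360.6201 + 12·6379.2169 = 76911.2229.
Posterior mean = (μ₀/σ₀² + n·x̄/σ²)/(1/σ₀² + n/σ²) = (σ²·μ₀ + σ₀²·n·x̄)/(σ² + n·σ₀²) = (360.6201·465.91 + 6379.2169·5670.18)/76911.2229 = 36339324.592833/76911.2229 = 472.4840.

472.4840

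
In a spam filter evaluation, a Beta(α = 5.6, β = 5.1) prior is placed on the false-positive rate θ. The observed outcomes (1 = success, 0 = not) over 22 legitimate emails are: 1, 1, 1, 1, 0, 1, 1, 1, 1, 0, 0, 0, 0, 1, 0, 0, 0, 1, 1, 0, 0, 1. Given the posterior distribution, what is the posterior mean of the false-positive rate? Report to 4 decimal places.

0.5382

The Beta prior is conjugate to a Binomial/Bernoulli likelihood; the update adds successes to α and failures to β.
Posterior: Beta(α+k, β+n−k) = Beta(5.6+12, 5.1+10) = Beta(17.6, 15.1).
Posterior mean = α/(α+β) = 17.6/32.7 = 0.5382.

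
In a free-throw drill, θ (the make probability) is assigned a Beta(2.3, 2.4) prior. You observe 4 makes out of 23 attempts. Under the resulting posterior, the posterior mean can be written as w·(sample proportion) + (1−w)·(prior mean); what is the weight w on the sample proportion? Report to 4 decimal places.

The Beta prior is conjugate to a Binomial/Bernoulli likelihood; the update adds successes to α and failures to β.
Posterior mean = (α₀+k)/(α₀+β₀+n) = [n/(α₀+β₀+n)]·(k/n) + [(α₀+β₀)/(α₀+β₀+n)]·α₀/(α₀+β₀), so only n and the prior enter the weight.
The weight on the data is w = n/(α₀+β₀+n) = 23/(2.3+2.4+23) = 23/27.7 = 0.8303.

0.8303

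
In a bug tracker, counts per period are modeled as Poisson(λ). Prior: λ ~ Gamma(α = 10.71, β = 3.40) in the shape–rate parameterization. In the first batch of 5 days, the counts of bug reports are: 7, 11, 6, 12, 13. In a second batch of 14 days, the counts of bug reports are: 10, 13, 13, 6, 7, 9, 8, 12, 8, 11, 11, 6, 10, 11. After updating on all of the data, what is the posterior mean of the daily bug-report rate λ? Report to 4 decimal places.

With a Gamma(shape α, rate β) prior, the Poisson likelihood is conjugate: the posterior is Gamma(α + ΣXᵢ, β + n).
Batch 1: sum of counts S = 49 over n = 5 days.
After batch 1: Gamma(α+S, β+n) = Gamma(10.71+49, 3.40+5) = Gamma(59.71, 8.40).
Batch 2: sum of counts S = 135 over n = 14 days.
After batch 2: Gamma(α+S, β+n) = Gamma(59.71+135, 8.40+14) = Gamma(194.71, 22.40).
Posterior mean = α/β = 194.71/22.40 = 8.6924.

8.6924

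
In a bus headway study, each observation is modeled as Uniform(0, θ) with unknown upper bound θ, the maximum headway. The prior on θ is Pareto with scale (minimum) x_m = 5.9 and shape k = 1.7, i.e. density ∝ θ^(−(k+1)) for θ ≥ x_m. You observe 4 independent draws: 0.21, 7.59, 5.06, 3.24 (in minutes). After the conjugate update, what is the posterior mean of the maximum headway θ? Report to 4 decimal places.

9.2049

A Pareto(scale x_m, shape k) prior on the upper bound θ of Uniform(0, θ) is conjugate: posterior is Pareto(max(x_m, max xᵢ), k + n).
Sample maximum = 7.59; prior scale x_m = 5.9 → posterior scale = max = 7.59.
Posterior shape = 1.7 + 4 = 5.7.
E[θ|data] = k·x_m/(k−1) = 5.7·7.59/4.7 = 9.2049.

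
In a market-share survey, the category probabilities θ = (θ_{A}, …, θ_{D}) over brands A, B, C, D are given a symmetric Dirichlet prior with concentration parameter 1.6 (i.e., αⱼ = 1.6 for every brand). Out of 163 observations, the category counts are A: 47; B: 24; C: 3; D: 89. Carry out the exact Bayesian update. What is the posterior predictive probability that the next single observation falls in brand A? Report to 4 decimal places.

0.2869

The Dirichlet prior is conjugate to the Multinomial likelihood: each posterior αⱼ = prior αⱼ + observed count nⱼ.
Posterior concentration: (48.6, 25.6, 4.6, 90.6), total = 169.4.
P(next = A | data) = α_{A}/Σα = 0.2869.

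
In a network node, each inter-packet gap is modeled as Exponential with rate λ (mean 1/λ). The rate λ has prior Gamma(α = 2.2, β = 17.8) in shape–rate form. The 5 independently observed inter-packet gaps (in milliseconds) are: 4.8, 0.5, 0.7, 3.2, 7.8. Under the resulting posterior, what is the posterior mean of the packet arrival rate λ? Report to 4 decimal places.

0.2069

With a Gamma(shape α, rate β) prior on the exponential rate λ, the posterior after n observations with total T = Σxᵢ is Gamma(α+n, β+T).
Sum of observations T = 17.0 milliseconds; n = 5.
Posterior: Gamma(2.2+5, 17.8+17.0) = Gamma(7.2, 34.8).
Posterior mean of λ = α/β = 7.2/34.8 = 0.2069.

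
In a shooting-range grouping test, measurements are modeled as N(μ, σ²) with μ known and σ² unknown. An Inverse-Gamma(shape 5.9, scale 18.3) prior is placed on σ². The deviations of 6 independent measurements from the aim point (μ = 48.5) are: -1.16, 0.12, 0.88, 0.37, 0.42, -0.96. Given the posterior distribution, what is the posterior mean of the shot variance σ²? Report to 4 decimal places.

2.5297

With known mean μ and an Inverse-Gamma(α, β) prior on σ², the Normal likelihood is conjugate: posterior is Inv-Gamma(α + n/2, β + Σ(xᵢ−μ)²/2).
Σ(xᵢ−μ)² = (-1.16)² + (0.12)² + (0.88)² + (0.37)² + (0.42)² + (-0.96)² = 3.3693.
Posterior: Inv-Gamma(5.9 + 6/2, 18.3 + 3.3693/2) = Inv-Gamma(8.90, 19.98465).
E[σ²|data] = β/(α−1) = 19.98465/7.90 = 2.5297.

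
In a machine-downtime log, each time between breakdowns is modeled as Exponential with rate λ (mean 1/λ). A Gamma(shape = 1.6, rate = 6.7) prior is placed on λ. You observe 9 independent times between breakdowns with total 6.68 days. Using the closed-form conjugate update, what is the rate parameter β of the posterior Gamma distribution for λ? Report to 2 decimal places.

13.38

With a Gamma(shape α, rate β) prior on the exponential rate λ, the posterior after n observations with total T = Σxᵢ is Gamma(α+n, β+T).
Posterior: Gamma(1.6+9, 6.7+6.68) = Gamma(10.6, 13.38).
Posterior β = 13.38.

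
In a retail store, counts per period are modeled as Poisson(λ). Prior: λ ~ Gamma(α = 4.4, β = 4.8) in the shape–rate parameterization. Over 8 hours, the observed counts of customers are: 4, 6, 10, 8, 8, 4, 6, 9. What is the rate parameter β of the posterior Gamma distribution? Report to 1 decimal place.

With a Gamma(shape α, rate β) prior, the Poisson likelihood is conjugate: the posterior is Gamma(α + ΣXᵢ, β + n).
Sum of counts S = 55 over n = 8 hours.
Posterior: Gamma(α+S, β+n) = Gamma(4.4+55, 4.8+8) = Gamma(59.4, 12.8).
Posterior β = 12.8.

12.8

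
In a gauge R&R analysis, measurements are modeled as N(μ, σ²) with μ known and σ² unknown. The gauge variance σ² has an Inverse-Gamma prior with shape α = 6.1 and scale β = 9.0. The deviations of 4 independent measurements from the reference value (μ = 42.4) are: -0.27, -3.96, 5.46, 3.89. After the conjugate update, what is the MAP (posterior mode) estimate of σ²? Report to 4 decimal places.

With known mean μ and an Inverse-Gamma(α, β) prior on σ², the Normal likelihood is conjugate: posterior is Inv-Gamma(α + n/2, β + Σ(xᵢ−μ)²/2).
Σ(xᵢ−μ)² = (-0.27)² + (-3.96)² + (5.46)² + (3.89)² = 60.6982.
Posterior: Inv-Gamma(6.1 + 4/2, 9.0 + 60.6982/2) = Inv-Gamma(8.10, 39.34910).
Mode = β/(α+1) = 39.34910/9.10 = 4.3241.

4.3241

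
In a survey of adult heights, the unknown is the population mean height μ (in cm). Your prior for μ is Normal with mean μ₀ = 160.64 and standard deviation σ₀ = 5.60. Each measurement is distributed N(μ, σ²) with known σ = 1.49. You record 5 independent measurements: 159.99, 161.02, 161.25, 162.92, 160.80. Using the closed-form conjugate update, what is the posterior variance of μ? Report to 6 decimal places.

For Normal data with known variance σ², a Normal(μ₀, σ₀²) prior on μ is conjugate. Posterior precision = 1/σ₀² + n/σ²; posterior mean is the precision-weighted average of μ₀ and x̄.
σ₀² = 5.60² = 31.36, σ² = 1.49² = 2.2201; σ² + n·σ₀² = 2.2201 + 5·31.36 = 159.0201.
Posterior precision = 1/σ₀² + n/σ² = 1/31.36 + 5/2.2201 = (σ² + n·σ₀²)/(σ₀²σ²) = 159.0201/(31.36·2.2201); posterior variance σₙ² = σ₀²σ²/(σ² + n·σ₀²) = 31.36·2.2201/159.0201 = 0.437821.

0.437821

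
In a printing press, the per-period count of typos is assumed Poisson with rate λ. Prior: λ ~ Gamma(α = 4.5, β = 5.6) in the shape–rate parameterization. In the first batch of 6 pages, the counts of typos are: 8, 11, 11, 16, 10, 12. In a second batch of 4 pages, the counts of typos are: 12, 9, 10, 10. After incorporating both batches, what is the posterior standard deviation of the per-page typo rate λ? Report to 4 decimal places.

0.6829

With a Gamma(shape α, rate β) prior, the Poisson likelihood is conjugate: the posterior is Gamma(α + ΣXᵢ, β + n).
Batch 1: sum of counts S = 68 over n = 6 pages.
After batch 1: Gamma(α+S, β+n) = Gamma(4.5+68, 5.6+6) = Gamma(72.5, 11.6).
Batch 2: sum of counts S = 41 over n = 4 pages.
After batch 2: Gamma(α+S, β+n) = Gamma(72.5+41, 11.6+4) = Gamma(113.5, 15.6).
SD = √α/β = √113.5/15.6 = 0.6829.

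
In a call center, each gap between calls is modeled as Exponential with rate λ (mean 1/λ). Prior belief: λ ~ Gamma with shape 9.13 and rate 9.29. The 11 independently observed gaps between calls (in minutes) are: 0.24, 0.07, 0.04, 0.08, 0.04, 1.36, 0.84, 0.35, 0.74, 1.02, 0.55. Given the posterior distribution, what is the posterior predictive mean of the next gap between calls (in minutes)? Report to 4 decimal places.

0.7642

With a Gamma(shape α, rate β) prior on the exponential rate λ, the posterior after n observations with total T = Σxᵢ is Gamma(α+n, β+T).
Sum of observations T = 5.33 minutes; n = 11.
Posterior: Gamma(9.13+11, 9.29+5.33) = Gamma(20.13, 14.62).
The predictive distribution for the next observation is Lomax; its mean is β/(α−1) = 14.62/19.13 = 0.7642.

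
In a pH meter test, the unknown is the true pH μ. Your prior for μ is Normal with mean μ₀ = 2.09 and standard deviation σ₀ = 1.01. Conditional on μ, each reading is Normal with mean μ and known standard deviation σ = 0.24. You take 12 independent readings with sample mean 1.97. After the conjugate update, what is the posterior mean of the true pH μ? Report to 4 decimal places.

1.9706

For Normal data with known variance σ², a Normal(μ₀, σ₀²) prior on μ is conjugate. Posterior precision = 1/σ₀² + n/σ²; posterior mean is the precision-weighted average of μ₀ and x̄.
n·x̄ = 12·1.97 = 23.64.
σ₀² = 1.01² = 1.0201, σ² = 0.24² = 0.0576; σ² + n·σ₀² = 0.0576 + 12·1.0201 = 12.2988.
Posterior mean = (μ₀/σ₀² + n·x̄/σ²)/(1/σ₀² + n/σ²) = (σ²·μ₀ + σ₀²·n·x̄)/(σ² + n·σ₀²) = (0.0576·2.09 + 1.0201·23.64)/12.2988 = 24.235548/12.2988 = 1.9706.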